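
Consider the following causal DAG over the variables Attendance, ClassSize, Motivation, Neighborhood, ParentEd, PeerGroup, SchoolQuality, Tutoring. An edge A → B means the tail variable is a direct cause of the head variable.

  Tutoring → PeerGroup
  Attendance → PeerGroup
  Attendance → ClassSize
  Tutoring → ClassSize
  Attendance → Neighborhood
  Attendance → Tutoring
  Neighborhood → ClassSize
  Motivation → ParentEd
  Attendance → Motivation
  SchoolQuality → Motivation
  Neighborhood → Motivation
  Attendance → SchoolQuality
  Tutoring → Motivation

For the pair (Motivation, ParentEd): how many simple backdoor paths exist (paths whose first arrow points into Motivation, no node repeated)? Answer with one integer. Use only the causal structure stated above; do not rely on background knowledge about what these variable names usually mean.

0

A backdoor path from Motivation to ParentEd is any simple undirected path whose first edge points into Motivation (i.e. leaves Motivation via a parent).
Parents of Motivation: {Attendance, Neighborhood, SchoolQuality, Tutoring}.
No simple path from any parent of Motivation reaches ParentEd without revisiting Motivation, so there are no backdoor paths.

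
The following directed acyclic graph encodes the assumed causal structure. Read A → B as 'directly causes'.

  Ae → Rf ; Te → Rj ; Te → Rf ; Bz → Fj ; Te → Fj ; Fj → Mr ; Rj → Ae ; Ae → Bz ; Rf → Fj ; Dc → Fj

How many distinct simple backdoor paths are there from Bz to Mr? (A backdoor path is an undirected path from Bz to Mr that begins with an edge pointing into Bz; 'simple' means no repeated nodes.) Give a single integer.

4

A backdoor path from Bz to Mr is any simple undirected path whose first edge points into Bz (i.e. leaves Bz via a parent).
Parents of Bz: {Ae}.
Enumerating:
  P1: Bz <- Ae <- Rj <- Te -> Rf -> Fj -> Mr
  P2: Bz <- Ae <- Rj <- Te -> Fj -> Mr
  P3: Bz <- Ae -> Rf <- Te -> Fj -> Mr
  P4: Bz <- Ae -> Rf -> Fj -> Mr
That exhausts the simple backdoor paths. Count: 4.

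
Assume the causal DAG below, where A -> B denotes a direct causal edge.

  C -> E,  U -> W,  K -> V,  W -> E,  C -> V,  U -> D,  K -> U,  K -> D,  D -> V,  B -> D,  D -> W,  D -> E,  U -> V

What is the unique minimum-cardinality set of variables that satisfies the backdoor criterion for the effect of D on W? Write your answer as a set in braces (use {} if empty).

Variables eligible for adjustment (non-descendants of D, excluding D and W): {B, C, K, U}.
Backdoor paths from D to W:
  P1: D <- K -> U -> W
  P2: D <- K -> U -> V <- C -> E <- W
  P3: D <- K -> V <- U -> W
  P4: D <- K -> V <- C -> E <- W
  P5: D <- U <- K -> V <- C -> E <- W
  P6: D <- U -> W
  P7: D <- U -> V <- C -> E <- W
The empty set is not sufficient: P1 (D <- K -> U -> W) has no collider blocking it and no conditioned non-collider, so it is open.
Try {U}:
  P1: blocked at chain node U ∈ conditioning set.
  P2: blocked at chain node U ∈ conditioning set.
  P3: blocked at collider V (neither it nor any descendant is in the conditioning set).
  P4: blocked at collider V (neither it nor any descendant is in the conditioning set).
  P5: blocked at chain node U ∈ conditioning set.
  P6: blocked at fork node U ∈ conditioning set.
  P7: blocked at fork node U ∈ conditioning set.
{U} contains no descendant of D and blocks every backdoor path.
No other singleton works — e.g. {K} leaves P6 open — so {U} is the unique smallest valid adjustment set.

{U}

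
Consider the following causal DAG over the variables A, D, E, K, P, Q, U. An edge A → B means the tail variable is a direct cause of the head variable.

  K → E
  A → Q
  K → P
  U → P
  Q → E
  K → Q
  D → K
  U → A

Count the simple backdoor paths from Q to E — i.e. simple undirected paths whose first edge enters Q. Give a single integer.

A backdoor path from Q to E is any simple undirected path whose first edge points into Q (i.e. leaves Q via a parent).
Parents of Q: {A, K}.
Enumerating:
  P1: Q <- K -> E
  P2: Q <- A <- U -> P <- K -> E
That exhausts the simple backdoor paths. Count: 2.

2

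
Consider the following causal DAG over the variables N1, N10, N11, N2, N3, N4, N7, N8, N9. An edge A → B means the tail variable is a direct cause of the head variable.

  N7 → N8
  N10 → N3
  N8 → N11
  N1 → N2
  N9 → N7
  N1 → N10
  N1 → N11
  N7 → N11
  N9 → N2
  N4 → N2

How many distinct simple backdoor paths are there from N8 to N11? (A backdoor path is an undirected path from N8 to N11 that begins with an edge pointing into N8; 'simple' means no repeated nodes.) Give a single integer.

2

A backdoor path from N8 to N11 is any simple undirected path whose first edge points into N8 (i.e. leaves N8 via a parent).
Parents of N8: {N7}.
Enumerating:
  P1: N8 <- N7 <- N9 -> N2 <- N1 -> N11
  P2: N8 <- N7 -> N11
That exhausts the simple backdoor paths. Count: 2.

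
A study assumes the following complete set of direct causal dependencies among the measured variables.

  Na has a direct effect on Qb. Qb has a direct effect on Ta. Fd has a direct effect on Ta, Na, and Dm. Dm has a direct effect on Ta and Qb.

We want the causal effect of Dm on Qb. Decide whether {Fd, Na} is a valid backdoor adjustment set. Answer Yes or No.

Backdoor paths from Dm to Qb (paths whose first edge points into Dm):
  P1: Dm <- Fd -> Na -> Qb
  P2: Dm <- Fd -> Ta <- Qb
Condition 1 (no descendant of Dm in the set): holds — descendants of Dm are {Qb, Ta}; none are in {Fd, Na}.
Condition 2 (every backdoor path blocked by {Fd, Na}):
  P1: blocked at fork node Fd ∈ conditioning set.
  P2: blocked at fork node Fd ∈ conditioning set.
{Fd, Na} satisfies the backdoor criterion.

Yes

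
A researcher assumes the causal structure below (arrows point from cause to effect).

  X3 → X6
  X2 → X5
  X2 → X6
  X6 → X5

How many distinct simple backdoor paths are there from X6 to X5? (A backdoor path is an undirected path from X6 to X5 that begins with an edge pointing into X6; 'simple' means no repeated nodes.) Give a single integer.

A backdoor path from X6 to X5 is any simple undirected path whose first edge points into X6 (i.e. leaves X6 via a parent).
Parents of X6: {X2, X3}.
Enumerating:
  P1: X6 <- X2 -> X5
That exhausts the simple backdoor paths. Count: 1.

1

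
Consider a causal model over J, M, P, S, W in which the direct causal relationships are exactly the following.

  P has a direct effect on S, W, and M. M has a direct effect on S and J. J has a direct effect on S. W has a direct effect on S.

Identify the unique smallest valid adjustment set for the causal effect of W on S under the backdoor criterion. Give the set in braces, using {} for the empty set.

{P}

Variables eligible for adjustment (non-descendants of W, excluding W and S): {J, M, P}.
Backdoor paths from W to S:
  P1: W <- P -> M -> J -> S
  P2: W <- P -> M -> S
  P3: W <- P -> S
The empty set is not sufficient: P1 (W <- P -> M -> J -> S) has no collider blocking it and no conditioned non-collider, so it is open.
Try {P}:
  P1: blocked at fork node P ∈ conditioning set.
  P2: blocked at fork node P ∈ conditioning set.
  P3: blocked at fork node P ∈ conditioning set.
{P} contains no descendant of W and blocks every backdoor path.
No other singleton works — e.g. {M} leaves P3 open — so {P} is the unique smallest valid adjustment set.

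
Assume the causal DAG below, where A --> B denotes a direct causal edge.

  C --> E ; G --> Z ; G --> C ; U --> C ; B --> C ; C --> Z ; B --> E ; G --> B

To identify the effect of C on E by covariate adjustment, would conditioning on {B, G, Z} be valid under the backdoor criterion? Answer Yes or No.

Backdoor paths from C to E (paths whose first edge points into C):
  P1: C <- G -> B -> E
  P2: C <- B -> E
Condition 1 (no descendant of C in the set): FAILS — Z is a descendant of C.
Condition 2 (every backdoor path blocked by {B, G, Z}):
  P1: blocked at fork node G ∈ conditioning set.
  P2: blocked at fork node B ∈ conditioning set.
{B, G, Z} does not satisfy the backdoor criterion.

No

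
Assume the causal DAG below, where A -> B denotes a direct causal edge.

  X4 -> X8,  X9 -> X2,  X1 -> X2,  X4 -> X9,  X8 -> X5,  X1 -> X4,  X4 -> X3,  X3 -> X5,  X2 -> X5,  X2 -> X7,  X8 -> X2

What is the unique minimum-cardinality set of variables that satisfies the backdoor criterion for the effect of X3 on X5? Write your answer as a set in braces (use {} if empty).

Variables eligible for adjustment (non-descendants of X3, excluding X3 and X5): {X1, X2, X4, X7, X8, X9}.
Backdoor paths from X3 to X5:
  P1: X3 <- X4 <- X1 -> X2 <- X8 -> X5
  P2: X3 <- X4 <- X1 -> X2 -> X5
  P3: X3 <- X4 -> X8 -> X2 -> X5
  P4: X3 <- X4 -> X8 -> X5
  P5: X3 <- X4 -> X9 -> X2 <- X8 -> X5
  P6: X3 <- X4 -> X9 -> X2 -> X5
The empty set is not sufficient: P2 (X3 <- X4 <- X1 -> X2 -> X5) has no collider blocking it and no conditioned non-collider, so it is open.
Try {X4}:
  P1: blocked at chain node X4 ∈ conditioning set.
  P2: blocked at chain node X4 ∈ conditioning set.
  P3: blocked at fork node X4 ∈ conditioning set.
  P4: blocked at fork node X4 ∈ conditioning set.
  P5: blocked at fork node X4 ∈ conditioning set.
  P6: blocked at fork node X4 ∈ conditioning set.
{X4} contains no descendant of X3 and blocks every backdoor path.
No other singleton works — e.g. {X1} leaves P3 open — so {X4} is the unique smallest valid adjustment set.

{X4}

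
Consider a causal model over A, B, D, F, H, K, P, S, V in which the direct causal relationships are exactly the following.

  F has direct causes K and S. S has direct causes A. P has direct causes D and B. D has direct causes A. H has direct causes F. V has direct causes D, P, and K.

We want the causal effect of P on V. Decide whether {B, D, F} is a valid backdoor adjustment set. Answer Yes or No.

Backdoor paths from P to V (paths whose first edge points into P):
  P1: P <- D <- A -> S -> F <- K -> V
  P2: P <- D -> V
Condition 1 (no descendant of P in the set): holds — descendants of P are {V}; none are in {B, D, F}.
Condition 2 (every backdoor path blocked by {B, D, F}):
  P1: blocked at chain node D ∈ conditioning set.
  P2: blocked at fork node D ∈ conditioning set.
{B, D, F} satisfies the backdoor criterion.

Yes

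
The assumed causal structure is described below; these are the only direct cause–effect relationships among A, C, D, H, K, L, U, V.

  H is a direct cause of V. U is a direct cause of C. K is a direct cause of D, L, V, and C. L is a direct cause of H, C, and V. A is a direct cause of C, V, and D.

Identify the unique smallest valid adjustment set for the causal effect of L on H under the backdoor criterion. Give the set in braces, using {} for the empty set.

{}

Variables eligible for adjustment (non-descendants of L, excluding L and H): {A, D, K, U}.
Backdoor paths from L to H:
  P1: L <- K -> D <- A -> V <- H
  P2: L <- K -> V <- H
  P3: L <- K -> C <- A -> V <- H
Each backdoor path contains an unconditioned collider, so every path is already blocked with the empty conditioning set:
  P1: blocked at collider D (neither it nor any descendant is in the conditioning set).
  P2: blocked at collider V (neither it nor any descendant is in the conditioning set).
  P3: blocked at collider C (neither it nor any descendant is in the conditioning set).
The empty set is therefore the unique smallest valid set.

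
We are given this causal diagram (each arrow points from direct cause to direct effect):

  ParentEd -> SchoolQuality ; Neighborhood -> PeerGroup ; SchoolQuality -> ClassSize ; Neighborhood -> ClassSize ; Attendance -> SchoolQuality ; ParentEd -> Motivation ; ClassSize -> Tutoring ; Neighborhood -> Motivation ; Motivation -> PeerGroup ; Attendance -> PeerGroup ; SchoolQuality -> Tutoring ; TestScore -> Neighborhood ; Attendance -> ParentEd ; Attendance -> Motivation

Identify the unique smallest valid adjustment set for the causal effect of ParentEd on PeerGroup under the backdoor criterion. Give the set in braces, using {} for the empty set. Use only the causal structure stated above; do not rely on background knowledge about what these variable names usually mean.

{Attendance}

Variables eligible for adjustment (non-descendants of ParentEd, excluding ParentEd and PeerGroup): {Attendance, Neighborhood, TestScore}.
Backdoor paths from ParentEd to PeerGroup:
  P1: ParentEd <- Attendance -> Motivation <- Neighborhood -> PeerGroup
  P2: ParentEd <- Attendance -> Motivation -> PeerGroup
  P3: ParentEd <- Attendance -> SchoolQuality -> ClassSize <- Neighborhood -> Motivation -> PeerGroup
  P4: ParentEd <- Attendance -> SchoolQuality -> ClassSize <- Neighborhood -> PeerGroup
  P5: ParentEd <- Attendance -> SchoolQuality -> Tutoring <- ClassSize <- Neighborhood -> Motivation -> PeerGroup
  P6: ParentEd <- Attendance -> SchoolQuality -> Tutoring <- ClassSize <- Neighborhood -> PeerGroup
  P7: ParentEd <- Attendance -> PeerGroup
The empty set is not sufficient: P2 (ParentEd <- Attendance -> Motivation -> PeerGroup) has no collider blocking it and no conditioned non-collider, so it is open.
Try {Attendance}:
  P1: blocked at fork node Attendance ∈ conditioning set.
  P2: blocked at fork node Attendance ∈ conditioning set.
  P3: blocked at fork node Attendance ∈ conditioning set.
  P4: blocked at fork node Attendance ∈ conditioning set.
  P5: blocked at fork node Attendance ∈ conditioning set.
  P6: blocked at fork node Attendance ∈ conditioning set.
  P7: blocked at fork node Attendance ∈ conditioning set.
{Attendance} contains no descendant of ParentEd and blocks every backdoor path.
No other singleton works — e.g. {TestScore} leaves P2 open — so {Attendance} is the unique smallest valid adjustment set.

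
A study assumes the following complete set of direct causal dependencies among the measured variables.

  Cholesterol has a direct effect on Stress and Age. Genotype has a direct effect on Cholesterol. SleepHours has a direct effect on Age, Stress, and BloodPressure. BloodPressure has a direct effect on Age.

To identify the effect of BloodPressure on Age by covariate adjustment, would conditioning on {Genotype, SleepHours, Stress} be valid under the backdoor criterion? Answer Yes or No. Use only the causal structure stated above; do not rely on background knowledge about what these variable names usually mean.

Backdoor paths from BloodPressure to Age (paths whose first edge points into BloodPressure):
  P1: BloodPressure <- SleepHours -> Stress <- Cholesterol -> Age
  P2: BloodPressure <- SleepHours -> Age
Condition 1 (no descendant of BloodPressure in the set): holds — descendants of BloodPressure are {Age}; none are in {Genotype, SleepHours, Stress}.
Condition 2 (every backdoor path blocked by {Genotype, SleepHours, Stress}):
  P1: blocked at fork node SleepHours ∈ conditioning set.
  P2: blocked at fork node SleepHours ∈ conditioning set.
{Genotype, SleepHours, Stress} satisfies the backdoor criterion.

Yes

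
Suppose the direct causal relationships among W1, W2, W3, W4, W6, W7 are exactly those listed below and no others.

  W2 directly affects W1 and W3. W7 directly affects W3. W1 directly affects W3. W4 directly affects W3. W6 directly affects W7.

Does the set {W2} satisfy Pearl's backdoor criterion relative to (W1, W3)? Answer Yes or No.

Backdoor paths from W1 to W3 (paths whose first edge points into W1):
  P1: W1 <- W2 -> W3
Condition 1 (no descendant of W1 in the set): holds — descendants of W1 are {W3}; none are in {W2}.
Condition 2 (every backdoor path blocked by {W2}):
  P1: blocked at fork node W2 ∈ conditioning set.
{W2} satisfies the backdoor criterion.

Yes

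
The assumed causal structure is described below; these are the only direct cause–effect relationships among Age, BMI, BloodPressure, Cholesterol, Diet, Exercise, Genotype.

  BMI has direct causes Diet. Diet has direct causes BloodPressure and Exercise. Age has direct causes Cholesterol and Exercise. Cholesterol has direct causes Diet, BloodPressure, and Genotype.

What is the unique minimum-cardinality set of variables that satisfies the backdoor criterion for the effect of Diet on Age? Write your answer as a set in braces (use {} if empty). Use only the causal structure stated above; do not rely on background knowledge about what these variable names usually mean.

Variables eligible for adjustment (non-descendants of Diet, excluding Diet and Age): {BloodPressure, Exercise, Genotype}.
Backdoor paths from Diet to Age:
  P1: Diet <- BloodPressure -> Cholesterol -> Age
  P2: Diet <- Exercise -> Age
The empty set is not sufficient: P1 (Diet <- BloodPressure -> Cholesterol -> Age) has no collider blocking it and no conditioned non-collider, so it is open.
Try {BloodPressure, Exercise}:
  P1: blocked at fork node BloodPressure ∈ conditioning set.
  P2: blocked at fork node Exercise ∈ conditioning set.
{BloodPressure, Exercise} contains no descendant of Diet and blocks every backdoor path.
Every element of {BloodPressure, Exercise} is needed (dropping BloodPressure leaves P1 open; dropping Exercise leaves P2 open), so no proper subset is valid.
Among all size-2 subsets of the eligible variables, only {BloodPressure, Exercise} blocks every backdoor path, so it is the unique smallest valid adjustment set.

{BloodPressure, Exercise}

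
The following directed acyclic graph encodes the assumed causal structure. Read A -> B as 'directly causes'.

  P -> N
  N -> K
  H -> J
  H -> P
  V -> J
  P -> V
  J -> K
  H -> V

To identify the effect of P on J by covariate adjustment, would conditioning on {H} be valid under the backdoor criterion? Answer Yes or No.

Backdoor paths from P to J (paths whose first edge points into P):
  P1: P <- H -> V -> J
  P2: P <- H -> J
Condition 1 (no descendant of P in the set): holds — descendants of P are {J, K, N, V}; none are in {H}.
Condition 2 (every backdoor path blocked by {H}):
  P1: blocked at fork node H ∈ conditioning set.
  P2: blocked at fork node H ∈ conditioning set.
{H} satisfies the backdoor criterion.

Yes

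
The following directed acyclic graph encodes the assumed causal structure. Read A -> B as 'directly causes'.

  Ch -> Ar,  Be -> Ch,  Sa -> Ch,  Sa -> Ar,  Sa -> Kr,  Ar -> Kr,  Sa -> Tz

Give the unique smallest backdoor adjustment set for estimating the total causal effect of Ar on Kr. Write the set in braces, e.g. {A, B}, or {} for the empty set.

{Sa}

Variables eligible for adjustment (non-descendants of Ar, excluding Ar and Kr): {Be, Ch, Sa, Tz}.
Backdoor paths from Ar to Kr:
  P1: Ar <- Sa -> Kr
  P2: Ar <- Ch <- Sa -> Kr
The empty set is not sufficient: P1 (Ar <- Sa -> Kr) has no collider blocking it and no conditioned non-collider, so it is open.
Try {Sa}:
  P1: blocked at fork node Sa ∈ conditioning set.
  P2: blocked at fork node Sa ∈ conditioning set.
{Sa} contains no descendant of Ar and blocks every backdoor path.
No other singleton works — e.g. {Be} leaves P1 open — so {Sa} is the unique smallest valid adjustment set.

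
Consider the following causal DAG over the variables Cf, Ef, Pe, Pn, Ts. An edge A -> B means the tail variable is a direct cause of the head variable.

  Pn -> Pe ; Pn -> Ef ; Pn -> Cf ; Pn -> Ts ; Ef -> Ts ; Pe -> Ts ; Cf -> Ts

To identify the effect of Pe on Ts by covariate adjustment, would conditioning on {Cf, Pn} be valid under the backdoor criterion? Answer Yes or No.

Yes

Backdoor paths from Pe to Ts (paths whose first edge points into Pe):
  P1: Pe <- Pn -> Cf -> Ts
  P2: Pe <- Pn -> Ef -> Ts
  P3: Pe <- Pn -> Ts
Condition 1 (no descendant of Pe in the set): holds — descendants of Pe are {Ts}; none are in {Cf, Pn}.
Condition 2 (every backdoor path blocked by {Cf, Pn}):
  P1: blocked at fork node Pn ∈ conditioning set.
  P2: blocked at fork node Pn ∈ conditioning set.
  P3: blocked at fork node Pn ∈ conditioning set.
{Cf, Pn} satisfies the backdoor criterion.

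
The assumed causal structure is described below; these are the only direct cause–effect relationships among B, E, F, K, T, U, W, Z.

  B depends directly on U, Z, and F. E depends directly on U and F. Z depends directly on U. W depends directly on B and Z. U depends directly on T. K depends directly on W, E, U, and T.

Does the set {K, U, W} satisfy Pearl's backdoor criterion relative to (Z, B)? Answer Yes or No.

No

Backdoor paths from Z to B (paths whose first edge points into Z):
  P1: Z <- U <- T -> K <- E <- F -> B
  P2: Z <- U <- T -> K <- W <- B
  P3: Z <- U -> E <- F -> B
  P4: Z <- U -> E -> K <- W <- B
  P5: Z <- U -> B
  P6: Z <- U -> K <- E <- F -> B
  P7: Z <- U -> K <- W <- B
Condition 1 (no descendant of Z in the set): FAILS — K and W are descendants of Z.
Condition 2 (every backdoor path blocked by {K, U, W}):
  P1: blocked at chain node U ∈ conditioning set.
  P2: blocked at chain node U ∈ conditioning set.
  P3: blocked at fork node U ∈ conditioning set.
  P4: blocked at fork node U ∈ conditioning set.
  P5: blocked at fork node U ∈ conditioning set.
  P6: blocked at fork node U ∈ conditioning set.
  P7: blocked at fork node U ∈ conditioning set.
{K, U, W} does not satisfy the backdoor criterion.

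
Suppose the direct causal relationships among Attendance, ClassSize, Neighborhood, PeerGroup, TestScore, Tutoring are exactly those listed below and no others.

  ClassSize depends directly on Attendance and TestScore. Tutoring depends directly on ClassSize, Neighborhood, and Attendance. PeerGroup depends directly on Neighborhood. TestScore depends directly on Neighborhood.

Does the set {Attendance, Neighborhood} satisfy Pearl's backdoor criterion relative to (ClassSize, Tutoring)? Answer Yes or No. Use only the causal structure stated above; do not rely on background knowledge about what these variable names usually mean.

Backdoor paths from ClassSize to Tutoring (paths whose first edge points into ClassSize):
  P1: ClassSize <- TestScore <- Neighborhood -> Tutoring
  P2: ClassSize <- Attendance -> Tutoring
Condition 1 (no descendant of ClassSize in the set): holds — descendants of ClassSize are {Tutoring}; none are in {Attendance, Neighborhood}.
Condition 2 (every backdoor path blocked by {Attendance, Neighborhood}):
  P1: blocked at fork node Neighborhood ∈ conditioning set.
  P2: blocked at fork node Attendance ∈ conditioning set.
{Attendance, Neighborhood} satisfies the backdoor criterion.

Yes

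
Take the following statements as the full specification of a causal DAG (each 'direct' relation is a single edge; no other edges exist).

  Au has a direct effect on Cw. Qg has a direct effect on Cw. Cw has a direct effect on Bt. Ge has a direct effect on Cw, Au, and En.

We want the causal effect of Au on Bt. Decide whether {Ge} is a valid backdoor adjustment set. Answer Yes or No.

Yes

Backdoor paths from Au to Bt (paths whose first edge points into Au):
  P1: Au <- Ge -> Cw -> Bt
Condition 1 (no descendant of Au in the set): holds — descendants of Au are {Bt, Cw}; none are in {Ge}.
Condition 2 (every backdoor path blocked by {Ge}):
  P1: blocked at fork node Ge ∈ conditioning set.
{Ge} satisfies the backdoor criterion.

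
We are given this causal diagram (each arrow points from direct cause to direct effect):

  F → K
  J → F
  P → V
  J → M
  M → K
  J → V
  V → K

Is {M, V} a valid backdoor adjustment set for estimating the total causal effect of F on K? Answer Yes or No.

Yes

Backdoor paths from F to K (paths whose first edge points into F):
  P1: F <- J -> M -> K
  P2: F <- J -> V -> K
Condition 1 (no descendant of F in the set): holds — descendants of F are {K}; none are in {M, V}.
Condition 2 (every backdoor path blocked by {M, V}):
  P1: blocked at chain node M ∈ conditioning set.
  P2: blocked at chain node V ∈ conditioning set.
{M, V} satisfies the backdoor criterion.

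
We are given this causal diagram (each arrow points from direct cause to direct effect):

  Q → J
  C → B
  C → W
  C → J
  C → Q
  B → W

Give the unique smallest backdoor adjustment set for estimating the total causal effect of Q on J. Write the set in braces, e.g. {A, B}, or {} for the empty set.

{C}

Variables eligible for adjustment (non-descendants of Q, excluding Q and J): {B, C, W}.
Backdoor paths from Q to J:
  P1: Q <- C -> J
The empty set is not sufficient: P1 (Q <- C -> J) has no collider blocking it and no conditioned non-collider, so it is open.
Try {C}:
  P1: blocked at fork node C ∈ conditioning set.
{C} contains no descendant of Q and blocks every backdoor path.
No other singleton works — e.g. {B} leaves P1 open — so {C} is the unique smallest valid adjustment set.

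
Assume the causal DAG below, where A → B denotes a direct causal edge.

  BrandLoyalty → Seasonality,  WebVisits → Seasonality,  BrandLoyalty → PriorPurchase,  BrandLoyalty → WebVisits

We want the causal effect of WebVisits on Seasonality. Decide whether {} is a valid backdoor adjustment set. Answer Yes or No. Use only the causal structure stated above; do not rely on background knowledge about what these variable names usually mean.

Backdoor paths from WebVisits to Seasonality (paths whose first edge points into WebVisits):
  P1: WebVisits <- BrandLoyalty -> Seasonality
Condition 1 (no descendant of WebVisits in the set): holds — descendants of WebVisits are {Seasonality}; none are in {}.
Condition 2 (every backdoor path blocked by {}):
  P1: open — no interior node is in the conditioning set.
{} does not satisfy the backdoor criterion.

No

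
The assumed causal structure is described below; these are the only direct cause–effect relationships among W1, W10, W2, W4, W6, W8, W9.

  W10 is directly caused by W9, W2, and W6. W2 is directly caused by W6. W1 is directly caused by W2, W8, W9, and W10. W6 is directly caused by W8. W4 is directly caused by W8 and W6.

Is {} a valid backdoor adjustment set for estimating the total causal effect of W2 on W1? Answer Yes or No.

Backdoor paths from W2 to W1 (paths whose first edge points into W2):
  P1: W2 <- W6 <- W8 -> W1
  P2: W2 <- W6 -> W10 <- W9 -> W1
  P3: W2 <- W6 -> W10 -> W1
  P4: W2 <- W6 -> W4 <- W8 -> W1
Condition 1 (no descendant of W2 in the set): holds — descendants of W2 are {W1, W10}; none are in {}.
Condition 2 (every backdoor path blocked by {}):
  P1: open — no interior node is in the conditioning set.
  P2: blocked at collider W10 (neither it nor any descendant is in the conditioning set).
  P3: open — no interior node is in the conditioning set.
  P4: blocked at collider W4 (neither it nor any descendant is in the conditioning set).
{} does not satisfy the backdoor criterion.

No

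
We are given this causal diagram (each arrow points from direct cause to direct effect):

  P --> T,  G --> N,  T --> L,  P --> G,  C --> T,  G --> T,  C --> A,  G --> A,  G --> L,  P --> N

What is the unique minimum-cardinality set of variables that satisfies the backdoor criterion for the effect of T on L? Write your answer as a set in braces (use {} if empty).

{G}

Variables eligible for adjustment (non-descendants of T, excluding T and L): {A, C, G, N, P}.
Backdoor paths from T to L:
  P1: T <- C -> A <- G -> L
  P2: T <- P -> G -> L
  P3: T <- P -> N <- G -> L
  P4: T <- G -> L
The empty set is not sufficient: P2 (T <- P -> G -> L) has no collider blocking it and no conditioned non-collider, so it is open.
Try {G}:
  P1: blocked at collider A (neither it nor any descendant is in the conditioning set).
  P2: blocked at chain node G ∈ conditioning set.
  P3: blocked at collider N (neither it nor any descendant is in the conditioning set).
  P4: blocked at fork node G ∈ conditioning set.
{G} contains no descendant of T and blocks every backdoor path.
No other singleton works — e.g. {C} leaves P2 open — so {G} is the unique smallest valid adjustment set.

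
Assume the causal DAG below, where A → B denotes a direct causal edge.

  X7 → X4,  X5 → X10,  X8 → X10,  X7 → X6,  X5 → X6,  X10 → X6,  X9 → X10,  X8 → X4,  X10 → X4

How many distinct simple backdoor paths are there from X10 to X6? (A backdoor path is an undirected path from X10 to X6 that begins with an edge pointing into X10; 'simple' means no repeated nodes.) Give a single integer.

A backdoor path from X10 to X6 is any simple undirected path whose first edge points into X10 (i.e. leaves X10 via a parent).
Parents of X10: {X5, X8, X9}.
Enumerating:
  P1: X10 <- X8 -> X4 <- X7 -> X6
  P2: X10 <- X5 -> X6
That exhausts the simple backdoor paths. Count: 2.

2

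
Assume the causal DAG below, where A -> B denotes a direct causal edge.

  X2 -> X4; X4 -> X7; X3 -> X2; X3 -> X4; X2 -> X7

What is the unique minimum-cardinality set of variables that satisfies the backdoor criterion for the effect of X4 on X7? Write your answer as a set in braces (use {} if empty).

Variables eligible for adjustment (non-descendants of X4, excluding X4 and X7): {X2, X3}.
Backdoor paths from X4 to X7:
  P1: X4 <- X3 -> X2 -> X7
  P2: X4 <- X2 -> X7
The empty set is not sufficient: P1 (X4 <- X3 -> X2 -> X7) has no collider blocking it and no conditioned non-collider, so it is open.
Try {X2}:
  P1: blocked at chain node X2 ∈ conditioning set.
  P2: blocked at fork node X2 ∈ conditioning set.
{X2} contains no descendant of X4 and blocks every backdoor path.
No other singleton works — e.g. {X3} leaves P2 open — so {X2} is the unique smallest valid adjustment set.

{X2}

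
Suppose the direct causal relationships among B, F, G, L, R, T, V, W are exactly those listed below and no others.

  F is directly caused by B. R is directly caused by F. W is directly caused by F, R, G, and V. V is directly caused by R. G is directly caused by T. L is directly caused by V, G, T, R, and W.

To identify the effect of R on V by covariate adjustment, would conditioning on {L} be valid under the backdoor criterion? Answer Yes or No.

No

Backdoor paths from R to V (paths whose first edge points into R):
  P1: R <- F -> W <- G <- T -> L <- V
  P2: R <- F -> W <- G -> L <- V
  P3: R <- F -> W <- V
  P4: R <- F -> W -> L <- V
Condition 1 (no descendant of R in the set): FAILS — L is a descendant of R.
Condition 2 (every backdoor path blocked by {L}):
  P1: open — collider(s) W, L are conditioned on (or have a conditioned descendant) and no non-collider on the path is in the set.
  P2: open — collider(s) W, L are conditioned on (or have a conditioned descendant) and no non-collider on the path is in the set.
  P3: open — collider(s) W are conditioned on (or have a conditioned descendant) and no non-collider on the path is in the set.
  P4: open — collider(s) L are conditioned on (or have a conditioned descendant) and no non-collider on the path is in the set.
{L} does not satisfy the backdoor criterion.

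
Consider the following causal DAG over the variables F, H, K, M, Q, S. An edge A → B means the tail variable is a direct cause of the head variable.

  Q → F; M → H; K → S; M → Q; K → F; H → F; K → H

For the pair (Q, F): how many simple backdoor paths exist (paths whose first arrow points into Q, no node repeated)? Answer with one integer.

2

A backdoor path from Q to F is any simple undirected path whose first edge points into Q (i.e. leaves Q via a parent).
Parents of Q: {M}.
Enumerating:
  P1: Q <- M -> H <- K -> F
  P2: Q <- M -> H -> F
That exhausts the simple backdoor paths. Count: 2.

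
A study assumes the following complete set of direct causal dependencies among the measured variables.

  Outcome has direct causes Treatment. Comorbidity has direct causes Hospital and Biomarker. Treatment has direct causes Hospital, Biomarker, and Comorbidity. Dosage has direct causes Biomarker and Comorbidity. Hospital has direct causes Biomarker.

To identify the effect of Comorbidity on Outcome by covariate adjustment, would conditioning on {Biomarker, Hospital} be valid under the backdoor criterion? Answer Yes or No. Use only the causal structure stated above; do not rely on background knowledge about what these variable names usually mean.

Yes

Backdoor paths from Comorbidity to Outcome (paths whose first edge points into Comorbidity):
  P1: Comorbidity <- Biomarker -> Hospital -> Treatment -> Outcome
  P2: Comorbidity <- Biomarker -> Treatment -> Outcome
  P3: Comorbidity <- Hospital <- Biomarker -> Treatment -> Outcome
  P4: Comorbidity <- Hospital -> Treatment -> Outcome
Condition 1 (no descendant of Comorbidity in the set): holds — descendants of Comorbidity are {Dosage, Outcome, Treatment}; none are in {Biomarker, Hospital}.
Condition 2 (every backdoor path blocked by {Biomarker, Hospital}):
  P1: blocked at fork node Biomarker ∈ conditioning set.
  P2: blocked at fork node Biomarker ∈ conditioning set.
  P3: blocked at chain node Hospital ∈ conditioning set.
  P4: blocked at fork node Hospital ∈ conditioning set.
{Biomarker, Hospital} satisfies the backdoor criterion.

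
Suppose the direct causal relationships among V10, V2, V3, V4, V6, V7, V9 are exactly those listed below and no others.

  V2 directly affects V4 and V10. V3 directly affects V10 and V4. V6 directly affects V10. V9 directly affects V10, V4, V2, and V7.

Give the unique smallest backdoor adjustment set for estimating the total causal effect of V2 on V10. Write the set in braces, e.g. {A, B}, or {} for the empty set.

Variables eligible for adjustment (non-descendants of V2, excluding V2 and V10): {V3, V6, V7, V9}.
Backdoor paths from V2 to V10:
  P1: V2 <- V9 -> V10
  P2: V2 <- V9 -> V4 <- V3 -> V10
The empty set is not sufficient: P1 (V2 <- V9 -> V10) has no collider blocking it and no conditioned non-collider, so it is open.
Try {V9}:
  P1: blocked at fork node V9 ∈ conditioning set.
  P2: blocked at fork node V9 ∈ conditioning set.
{V9} contains no descendant of V2 and blocks every backdoor path.
No other singleton works — e.g. {V3} leaves P1 open — so {V9} is the unique smallest valid adjustment set.

{V9}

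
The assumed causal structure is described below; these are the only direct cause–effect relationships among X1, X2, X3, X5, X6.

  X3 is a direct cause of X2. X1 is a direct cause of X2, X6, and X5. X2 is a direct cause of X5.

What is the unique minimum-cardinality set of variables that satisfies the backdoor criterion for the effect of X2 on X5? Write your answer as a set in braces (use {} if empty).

{X1}

Variables eligible for adjustment (non-descendants of X2, excluding X2 and X5): {X1, X3, X6}.
Backdoor paths from X2 to X5:
  P1: X2 <- X1 -> X5
The empty set is not sufficient: P1 (X2 <- X1 -> X5) has no collider blocking it and no conditioned non-collider, so it is open.
Try {X1}:
  P1: blocked at fork node X1 ∈ conditioning set.
{X1} contains no descendant of X2 and blocks every backdoor path.
No other singleton works — e.g. {X3} leaves P1 open — so {X1} is the unique smallest valid adjustment set.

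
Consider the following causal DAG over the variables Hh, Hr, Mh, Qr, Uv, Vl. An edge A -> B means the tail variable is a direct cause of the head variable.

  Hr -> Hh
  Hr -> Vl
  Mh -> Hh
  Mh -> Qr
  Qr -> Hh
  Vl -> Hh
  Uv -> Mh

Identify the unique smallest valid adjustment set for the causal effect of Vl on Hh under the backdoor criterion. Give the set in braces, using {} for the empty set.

Variables eligible for adjustment (non-descendants of Vl, excluding Vl and Hh): {Hr, Mh, Qr, Uv}.
Backdoor paths from Vl to Hh:
  P1: Vl <- Hr -> Hh
The empty set is not sufficient: P1 (Vl <- Hr -> Hh) has no collider blocking it and no conditioned non-collider, so it is open.
Try {Hr}:
  P1: blocked at fork node Hr ∈ conditioning set.
{Hr} contains no descendant of Vl and blocks every backdoor path.
No other singleton works — e.g. {Uv} leaves P1 open — so {Hr} is the unique smallest valid adjustment set.

{Hr}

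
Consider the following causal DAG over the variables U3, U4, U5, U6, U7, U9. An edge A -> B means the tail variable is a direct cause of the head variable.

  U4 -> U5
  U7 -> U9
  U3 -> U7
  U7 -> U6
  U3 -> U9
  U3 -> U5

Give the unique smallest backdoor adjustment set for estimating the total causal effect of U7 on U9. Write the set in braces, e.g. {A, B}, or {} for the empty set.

Variables eligible for adjustment (non-descendants of U7, excluding U7 and U9): {U3, U4, U5}.
Backdoor paths from U7 to U9:
  P1: U7 <- U3 -> U9
The empty set is not sufficient: P1 (U7 <- U3 -> U9) has no collider blocking it and no conditioned non-collider, so it is open.
Try {U3}:
  P1: blocked at fork node U3 ∈ conditioning set.
{U3} contains no descendant of U7 and blocks every backdoor path.
No other singleton works — e.g. {U4} leaves P1 open — so {U3} is the unique smallest valid adjustment set.

{U3}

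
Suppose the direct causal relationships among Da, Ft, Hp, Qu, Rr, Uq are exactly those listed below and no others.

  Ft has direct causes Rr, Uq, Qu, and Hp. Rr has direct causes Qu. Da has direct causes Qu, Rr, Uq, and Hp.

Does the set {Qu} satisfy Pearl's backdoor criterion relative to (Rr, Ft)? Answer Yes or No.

Backdoor paths from Rr to Ft (paths whose first edge points into Rr):
  P1: Rr <- Qu -> Da <- Uq -> Ft
  P2: Rr <- Qu -> Da <- Hp -> Ft
  P3: Rr <- Qu -> Ft
Condition 1 (no descendant of Rr in the set): holds — descendants of Rr are {Da, Ft}; none are in {Qu}.
Condition 2 (every backdoor path blocked by {Qu}):
  P1: blocked at fork node Qu ∈ conditioning set.
  P2: blocked at fork node Qu ∈ conditioning set.
  P3: blocked at fork node Qu ∈ conditioning set.
{Qu} satisfies the backdoor criterion.

Yes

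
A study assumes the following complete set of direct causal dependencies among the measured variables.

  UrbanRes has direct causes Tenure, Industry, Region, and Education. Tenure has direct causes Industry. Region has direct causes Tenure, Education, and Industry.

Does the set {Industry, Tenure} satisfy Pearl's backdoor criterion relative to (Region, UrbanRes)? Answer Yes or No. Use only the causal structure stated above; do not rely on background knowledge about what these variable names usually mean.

Backdoor paths from Region to UrbanRes (paths whose first edge points into Region):
  P1: Region <- Education -> UrbanRes
  P2: Region <- Industry -> Tenure -> UrbanRes
  P3: Region <- Industry -> UrbanRes
  P4: Region <- Tenure <- Industry -> UrbanRes
  P5: Region <- Tenure -> UrbanRes
Condition 1 (no descendant of Region in the set): holds — descendants of Region are {UrbanRes}; none are in {Industry, Tenure}.
Condition 2 (every backdoor path blocked by {Industry, Tenure}):
  P1: open — no interior node is in the conditioning set.
  P2: blocked at fork node Industry ∈ conditioning set.
  P3: blocked at fork node Industry ∈ conditioning set.
  P4: blocked at chain node Tenure ∈ conditioning set.
  P5: blocked at fork node Tenure ∈ conditioning set.
{Industry, Tenure} does not satisfy the backdoor criterion.

No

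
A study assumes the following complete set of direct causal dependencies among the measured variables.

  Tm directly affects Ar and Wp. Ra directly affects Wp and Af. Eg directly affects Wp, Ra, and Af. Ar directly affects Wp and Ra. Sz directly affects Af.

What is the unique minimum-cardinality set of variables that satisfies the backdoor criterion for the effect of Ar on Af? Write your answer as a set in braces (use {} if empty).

{}

Variables eligible for adjustment (non-descendants of Ar, excluding Ar and Af): {Eg, Sz, Tm}.
Backdoor paths from Ar to Af:
  P1: Ar <- Tm -> Wp <- Eg -> Ra -> Af
  P2: Ar <- Tm -> Wp <- Eg -> Af
  P3: Ar <- Tm -> Wp <- Ra <- Eg -> Af
  P4: Ar <- Tm -> Wp <- Ra -> Af
Each backdoor path contains an unconditioned collider, so every path is already blocked with the empty conditioning set:
  P1: blocked at collider Wp (neither it nor any descendant is in the conditioning set).
  P2: blocked at collider Wp (neither it nor any descendant is in the conditioning set).
  P3: blocked at collider Wp (neither it nor any descendant is in the conditioning set).
  P4: blocked at collider Wp (neither it nor any descendant is in the conditioning set).
The empty set is therefore the unique smallest valid set.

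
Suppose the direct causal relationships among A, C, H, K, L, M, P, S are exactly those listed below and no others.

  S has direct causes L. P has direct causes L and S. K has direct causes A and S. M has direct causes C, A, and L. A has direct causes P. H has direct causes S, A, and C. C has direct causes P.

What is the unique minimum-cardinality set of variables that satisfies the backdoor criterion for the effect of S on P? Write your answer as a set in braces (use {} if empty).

Variables eligible for adjustment (non-descendants of S, excluding S and P): {L}.
Backdoor paths from S to P:
  P1: S <- L -> P
  P2: S <- L -> M <- C <- P
  P3: S <- L -> M <- C -> H <- A <- P
  P4: S <- L -> M <- A <- P
  P5: S <- L -> M <- A -> H <- C <- P
The empty set is not sufficient: P1 (S <- L -> P) has no collider blocking it and no conditioned non-collider, so it is open.
Try {L}:
  P1: blocked at fork node L ∈ conditioning set.
  P2: blocked at fork node L ∈ conditioning set.
  P3: blocked at fork node L ∈ conditioning set.
  P4: blocked at fork node L ∈ conditioning set.
  P5: blocked at fork node L ∈ conditioning set.
{L} contains no descendant of S and blocks every backdoor path.
{L} is the unique smallest valid adjustment set.

{L}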